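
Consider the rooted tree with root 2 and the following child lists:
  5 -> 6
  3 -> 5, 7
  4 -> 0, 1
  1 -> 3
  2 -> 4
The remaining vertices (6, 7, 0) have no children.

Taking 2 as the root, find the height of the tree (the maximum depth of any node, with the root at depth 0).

A deepest node is 6, reached by 2-4-1-3-5-6.
That path has 5 edges, so the height is 5.

5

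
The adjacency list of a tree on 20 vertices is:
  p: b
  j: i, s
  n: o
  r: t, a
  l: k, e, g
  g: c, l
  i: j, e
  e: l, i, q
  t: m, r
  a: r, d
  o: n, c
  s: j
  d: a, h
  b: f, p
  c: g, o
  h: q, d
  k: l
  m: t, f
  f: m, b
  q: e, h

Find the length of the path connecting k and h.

The path is k–l–e–q–h, which has 4 edges.

4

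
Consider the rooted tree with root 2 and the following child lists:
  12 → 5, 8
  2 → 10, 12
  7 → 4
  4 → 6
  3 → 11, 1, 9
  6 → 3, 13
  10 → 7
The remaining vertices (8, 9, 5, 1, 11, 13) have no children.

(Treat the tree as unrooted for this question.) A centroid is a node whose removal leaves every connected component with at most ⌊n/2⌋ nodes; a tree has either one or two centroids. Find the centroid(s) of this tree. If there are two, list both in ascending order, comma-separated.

Delete 4: the remaining components have sizes 6, 6. Max 6 ≤ 6, so 4 is a centroid.
Every other node leaves some component of size > 6, so the centroid is unique.

4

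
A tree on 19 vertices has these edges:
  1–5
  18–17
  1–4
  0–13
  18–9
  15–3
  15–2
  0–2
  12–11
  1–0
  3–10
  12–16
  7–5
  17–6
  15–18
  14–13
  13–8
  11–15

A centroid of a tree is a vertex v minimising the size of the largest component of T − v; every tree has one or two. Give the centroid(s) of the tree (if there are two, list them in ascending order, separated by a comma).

15

If 15 is removed the pieces have sizes 9, 4, 3, 2, all ≤ ⌊19/2⌋ = 9.
No neighbour of 15 does as well, so 15 is the unique centroid.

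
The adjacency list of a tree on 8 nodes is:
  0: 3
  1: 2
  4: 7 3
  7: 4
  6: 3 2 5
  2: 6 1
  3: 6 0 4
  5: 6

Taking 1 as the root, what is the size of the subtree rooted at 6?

6

6's subtree: {6, 5, 3, 0, 4, 7}, size 6.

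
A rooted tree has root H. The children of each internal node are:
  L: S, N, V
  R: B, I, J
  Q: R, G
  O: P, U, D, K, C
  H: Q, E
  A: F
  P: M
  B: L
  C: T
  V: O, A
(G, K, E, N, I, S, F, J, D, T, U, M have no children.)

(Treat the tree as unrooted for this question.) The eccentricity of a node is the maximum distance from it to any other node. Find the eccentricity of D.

8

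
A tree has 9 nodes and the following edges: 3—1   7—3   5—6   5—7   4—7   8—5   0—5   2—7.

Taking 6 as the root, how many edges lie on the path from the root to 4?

6 – 5 – 7 – 4 — 3 edges.

3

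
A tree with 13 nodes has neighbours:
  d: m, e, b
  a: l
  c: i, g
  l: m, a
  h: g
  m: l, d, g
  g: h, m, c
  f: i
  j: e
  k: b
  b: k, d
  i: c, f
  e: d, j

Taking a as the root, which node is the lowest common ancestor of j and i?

Path j→root: j e d m l a; path i→root: i c g m l a.
First common node: m.

m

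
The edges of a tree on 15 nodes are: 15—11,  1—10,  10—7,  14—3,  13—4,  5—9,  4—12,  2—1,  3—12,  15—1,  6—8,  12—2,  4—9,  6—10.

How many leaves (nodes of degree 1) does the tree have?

Degree-1 nodes: 5, 7, 8, 11, 13, 14 — 6 of them.

6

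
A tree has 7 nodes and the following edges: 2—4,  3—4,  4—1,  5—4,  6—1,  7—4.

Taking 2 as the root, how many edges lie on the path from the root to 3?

2 – 4 – 3 — 2 edges.

2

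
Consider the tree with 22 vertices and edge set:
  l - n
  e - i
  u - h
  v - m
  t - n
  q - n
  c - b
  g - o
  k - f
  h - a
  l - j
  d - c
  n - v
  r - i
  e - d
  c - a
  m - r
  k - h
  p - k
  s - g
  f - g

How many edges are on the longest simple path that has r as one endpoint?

10

Distances from r peak at 10, attained at s (o also at distance 10).
r-i-e-d-c-a-h-k-f-g-s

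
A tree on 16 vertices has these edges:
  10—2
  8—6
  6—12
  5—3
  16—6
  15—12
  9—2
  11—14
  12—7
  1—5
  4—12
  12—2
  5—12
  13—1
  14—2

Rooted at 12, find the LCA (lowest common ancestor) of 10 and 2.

Ancestors of 10 (toward the root): 10, 2, 12.
Ancestors of 2: 2, 12.
The deepest node appearing in both lists is 2.

2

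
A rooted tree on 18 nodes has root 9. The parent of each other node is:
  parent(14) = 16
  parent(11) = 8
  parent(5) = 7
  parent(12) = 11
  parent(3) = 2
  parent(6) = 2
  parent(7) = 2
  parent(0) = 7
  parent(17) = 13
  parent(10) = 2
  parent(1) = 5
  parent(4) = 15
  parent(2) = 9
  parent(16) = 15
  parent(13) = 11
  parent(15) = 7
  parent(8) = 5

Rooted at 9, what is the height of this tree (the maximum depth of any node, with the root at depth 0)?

The longest root-to-leaf path is 9-2-7-5-8-11-13-17 (7 edges).

7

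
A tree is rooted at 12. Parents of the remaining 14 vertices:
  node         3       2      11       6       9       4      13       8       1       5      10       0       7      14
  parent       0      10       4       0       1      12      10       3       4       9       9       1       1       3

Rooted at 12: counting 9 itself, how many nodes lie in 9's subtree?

9's subtree: {9, 5, 10, 2, 13}, size 5.

5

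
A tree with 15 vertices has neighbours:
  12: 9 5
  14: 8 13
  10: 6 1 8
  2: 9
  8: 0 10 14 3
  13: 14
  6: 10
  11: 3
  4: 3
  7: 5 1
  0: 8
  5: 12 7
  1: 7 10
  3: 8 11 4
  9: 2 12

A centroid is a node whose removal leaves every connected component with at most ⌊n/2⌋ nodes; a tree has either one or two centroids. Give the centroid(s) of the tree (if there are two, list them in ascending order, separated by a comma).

10

If 10 is removed the pieces have sizes 7, 6, 1, all ≤ ⌊15/2⌋ = 7.
No neighbour of 10 does as well, so 10 is the unique centroid.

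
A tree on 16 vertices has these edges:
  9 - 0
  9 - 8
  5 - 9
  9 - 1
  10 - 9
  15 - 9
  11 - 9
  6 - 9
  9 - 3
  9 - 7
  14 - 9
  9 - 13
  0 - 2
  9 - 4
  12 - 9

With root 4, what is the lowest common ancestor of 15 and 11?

9

15's ancestor chain is 15, 9, 4 and 11's is 11, 9, 4; they first meet at 9.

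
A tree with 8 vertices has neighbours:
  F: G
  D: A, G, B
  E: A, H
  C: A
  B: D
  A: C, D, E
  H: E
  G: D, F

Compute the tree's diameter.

5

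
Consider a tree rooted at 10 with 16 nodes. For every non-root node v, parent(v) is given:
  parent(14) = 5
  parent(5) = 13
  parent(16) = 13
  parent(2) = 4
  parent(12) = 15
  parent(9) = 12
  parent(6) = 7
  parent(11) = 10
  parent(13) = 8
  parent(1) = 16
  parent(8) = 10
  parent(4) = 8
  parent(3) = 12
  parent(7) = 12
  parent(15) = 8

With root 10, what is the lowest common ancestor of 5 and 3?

8

5's ancestor chain is 5, 13, 8, 10 and 3's is 3, 12, 15, 8, 10; they first meet at 8.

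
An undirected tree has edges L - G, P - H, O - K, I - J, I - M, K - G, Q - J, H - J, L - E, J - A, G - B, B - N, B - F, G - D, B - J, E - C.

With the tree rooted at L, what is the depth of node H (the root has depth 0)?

4

Path from L to H: L → G → B → J → H, which has 4 edges.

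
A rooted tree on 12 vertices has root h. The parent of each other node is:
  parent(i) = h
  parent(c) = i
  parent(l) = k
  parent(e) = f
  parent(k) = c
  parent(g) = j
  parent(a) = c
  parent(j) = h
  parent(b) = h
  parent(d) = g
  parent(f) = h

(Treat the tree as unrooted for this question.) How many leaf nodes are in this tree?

Degree-1 nodes: a, b, d, e, l — 5 of them.

5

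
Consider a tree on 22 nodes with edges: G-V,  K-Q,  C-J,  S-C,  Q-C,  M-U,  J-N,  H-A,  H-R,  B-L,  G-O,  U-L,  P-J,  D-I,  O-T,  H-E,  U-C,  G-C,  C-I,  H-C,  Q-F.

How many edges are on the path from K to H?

The path is K - Q - C - H, which has 3 edges.

3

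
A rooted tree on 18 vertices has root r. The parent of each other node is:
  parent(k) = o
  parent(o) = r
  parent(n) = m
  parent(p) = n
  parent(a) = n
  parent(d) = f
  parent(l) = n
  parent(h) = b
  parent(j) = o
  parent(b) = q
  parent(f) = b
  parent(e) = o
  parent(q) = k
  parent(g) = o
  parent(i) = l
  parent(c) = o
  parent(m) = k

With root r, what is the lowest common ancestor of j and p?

o

Ancestors of j (toward the root): j, o, r.
Ancestors of p: p, n, m, k, o, r.
The deepest node appearing in both lists is o.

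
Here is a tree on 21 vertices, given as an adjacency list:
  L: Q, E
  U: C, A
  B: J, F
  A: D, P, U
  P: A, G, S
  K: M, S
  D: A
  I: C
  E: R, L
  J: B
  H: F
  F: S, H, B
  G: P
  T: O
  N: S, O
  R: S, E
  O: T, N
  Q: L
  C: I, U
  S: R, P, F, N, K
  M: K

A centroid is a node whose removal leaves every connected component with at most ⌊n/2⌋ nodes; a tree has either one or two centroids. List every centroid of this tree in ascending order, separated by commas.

Delete S: the remaining components have sizes 7, 4, 4, 3, 2. Max 7 ≤ 10, so S is a centroid.
No neighbour of S does as well, so S is the unique centroid.

S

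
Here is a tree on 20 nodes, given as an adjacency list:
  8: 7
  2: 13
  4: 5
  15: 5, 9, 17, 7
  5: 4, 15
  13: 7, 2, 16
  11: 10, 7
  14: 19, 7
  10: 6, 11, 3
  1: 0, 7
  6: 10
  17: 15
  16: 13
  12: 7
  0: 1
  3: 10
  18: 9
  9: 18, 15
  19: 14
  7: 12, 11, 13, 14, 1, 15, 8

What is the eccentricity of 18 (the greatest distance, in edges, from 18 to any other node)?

Distances from 18 peak at 6, attained at 6 (3 also at distance 6).
18-9-15-7-11-10-6

6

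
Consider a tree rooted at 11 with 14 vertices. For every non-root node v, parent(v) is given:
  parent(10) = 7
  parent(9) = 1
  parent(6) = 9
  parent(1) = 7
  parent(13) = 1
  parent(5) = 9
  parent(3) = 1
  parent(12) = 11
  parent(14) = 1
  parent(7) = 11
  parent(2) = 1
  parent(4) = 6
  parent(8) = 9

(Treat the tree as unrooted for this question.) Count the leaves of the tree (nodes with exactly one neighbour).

9

The leaves are 2, 3, 4, 5, 8, 10, 12, 13, 14.
That is 9 leaves.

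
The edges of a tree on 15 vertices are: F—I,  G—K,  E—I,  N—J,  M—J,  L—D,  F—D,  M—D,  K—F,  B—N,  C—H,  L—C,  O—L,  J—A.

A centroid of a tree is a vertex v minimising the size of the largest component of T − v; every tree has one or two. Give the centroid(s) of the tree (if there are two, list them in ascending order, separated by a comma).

D

Removing D splits the tree into components of sizes 5, 5, 4; the largest is 5 ≤ ⌊15/2⌋ = 7.
No neighbour of D does as well, so D is the unique centroid.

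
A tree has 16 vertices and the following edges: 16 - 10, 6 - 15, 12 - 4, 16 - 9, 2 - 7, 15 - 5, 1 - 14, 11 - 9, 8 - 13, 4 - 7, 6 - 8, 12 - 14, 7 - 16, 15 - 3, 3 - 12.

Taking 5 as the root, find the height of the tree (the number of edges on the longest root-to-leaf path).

A deepest node is 11, reached by 5 → 15 → 3 → 12 → 4 → 7 → 16 → 9 → 11.
That path has 8 edges, so the height is 8.

8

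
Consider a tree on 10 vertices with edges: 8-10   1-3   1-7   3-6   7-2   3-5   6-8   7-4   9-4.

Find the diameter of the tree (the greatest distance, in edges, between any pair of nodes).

7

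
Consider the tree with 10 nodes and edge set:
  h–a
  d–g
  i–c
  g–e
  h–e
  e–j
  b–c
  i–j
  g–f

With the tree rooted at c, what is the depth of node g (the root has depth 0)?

4

Path from c to g: c–i–j–e–g, which has 4 edges.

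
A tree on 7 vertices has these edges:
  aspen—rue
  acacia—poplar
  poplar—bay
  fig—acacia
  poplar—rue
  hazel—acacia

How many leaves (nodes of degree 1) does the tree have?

Degree-1 nodes: aspen, bay, fig, hazel — 4 of them.

4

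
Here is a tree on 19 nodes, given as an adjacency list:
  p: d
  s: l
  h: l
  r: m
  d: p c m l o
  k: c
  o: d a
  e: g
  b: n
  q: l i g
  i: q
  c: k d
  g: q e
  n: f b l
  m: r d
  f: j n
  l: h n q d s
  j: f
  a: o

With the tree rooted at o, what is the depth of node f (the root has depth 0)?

4

Climbing from f to the root: f → n → l → d → o. That's 4 steps.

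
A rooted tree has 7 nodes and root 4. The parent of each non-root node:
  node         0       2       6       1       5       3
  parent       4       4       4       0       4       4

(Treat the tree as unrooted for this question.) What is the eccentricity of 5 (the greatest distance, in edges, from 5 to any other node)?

A farthest node from 5 is 1.
The path 5–4–0–1 has 3 edges.

3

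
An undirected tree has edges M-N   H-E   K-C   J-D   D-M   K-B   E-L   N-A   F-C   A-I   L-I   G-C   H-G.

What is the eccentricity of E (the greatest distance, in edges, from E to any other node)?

7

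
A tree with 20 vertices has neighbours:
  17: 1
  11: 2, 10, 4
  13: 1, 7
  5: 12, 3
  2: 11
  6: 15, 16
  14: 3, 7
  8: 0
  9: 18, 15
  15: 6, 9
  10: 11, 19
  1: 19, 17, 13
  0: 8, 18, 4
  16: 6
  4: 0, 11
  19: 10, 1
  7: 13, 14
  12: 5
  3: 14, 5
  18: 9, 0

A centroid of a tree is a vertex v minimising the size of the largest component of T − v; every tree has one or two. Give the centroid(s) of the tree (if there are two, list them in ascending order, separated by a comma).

10, 11

Delete 10: the remaining components have sizes 10, 9. Max 10 ≤ 10, so 10 is a centroid.
11 is adjacent to 10 and is also a centroid (the largest component after removing it is likewise 10).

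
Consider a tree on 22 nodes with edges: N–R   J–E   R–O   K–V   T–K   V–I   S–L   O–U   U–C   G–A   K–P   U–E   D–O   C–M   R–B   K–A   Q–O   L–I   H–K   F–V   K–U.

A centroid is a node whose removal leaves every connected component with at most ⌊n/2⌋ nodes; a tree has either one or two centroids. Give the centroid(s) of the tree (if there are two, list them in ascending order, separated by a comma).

Removing U splits the tree into components of sizes 11, 6, 2, 2; the largest is 11 ≤ ⌊22/2⌋ = 11.
K is adjacent to U and is also a centroid (the largest component after removing it is likewise 11).

K, U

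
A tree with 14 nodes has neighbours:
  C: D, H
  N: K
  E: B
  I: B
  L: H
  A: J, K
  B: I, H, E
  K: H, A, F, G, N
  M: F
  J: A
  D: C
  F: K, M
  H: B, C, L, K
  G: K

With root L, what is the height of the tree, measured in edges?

The longest root-to-leaf path is L-H-K-A-J (4 edges).

4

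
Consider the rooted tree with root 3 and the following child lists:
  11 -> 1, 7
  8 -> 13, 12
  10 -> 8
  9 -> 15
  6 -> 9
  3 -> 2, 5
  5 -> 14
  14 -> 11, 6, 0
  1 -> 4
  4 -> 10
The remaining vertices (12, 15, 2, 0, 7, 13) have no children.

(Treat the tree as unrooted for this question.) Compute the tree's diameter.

9

BFS from 13 reaches 15 last, at distance 9; BFS from 15 confirms no node is farther.
Path: 13–8–10–4–1–11–14–6–9–15.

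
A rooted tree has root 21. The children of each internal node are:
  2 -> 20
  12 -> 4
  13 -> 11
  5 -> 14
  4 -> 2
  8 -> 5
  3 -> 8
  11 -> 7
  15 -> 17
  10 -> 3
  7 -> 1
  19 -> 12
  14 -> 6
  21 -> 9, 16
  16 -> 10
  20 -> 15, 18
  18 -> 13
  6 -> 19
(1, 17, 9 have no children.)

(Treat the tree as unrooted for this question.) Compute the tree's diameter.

18

Starting from 9, a farthest node is 1 at distance 18.
One longest path: 9 – 21 – 16 – 10 – 3 – 8 – 5 – 14 – 6 – 19 – 12 – 4 – 2 – 20 – 18 – 13 – 11 – 7 – 1.
So the diameter is 18.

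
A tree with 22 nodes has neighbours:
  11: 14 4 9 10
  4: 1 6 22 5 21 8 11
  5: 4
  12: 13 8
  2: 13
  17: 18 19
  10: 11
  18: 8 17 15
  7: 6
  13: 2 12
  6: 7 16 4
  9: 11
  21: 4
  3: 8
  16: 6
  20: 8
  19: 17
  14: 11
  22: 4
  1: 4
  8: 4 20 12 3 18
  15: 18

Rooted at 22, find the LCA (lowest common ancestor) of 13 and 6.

Ancestors of 13 (toward the root): 13, 12, 8, 4, 22.
Ancestors of 6: 6, 4, 22.
The deepest node appearing in both lists is 4.

4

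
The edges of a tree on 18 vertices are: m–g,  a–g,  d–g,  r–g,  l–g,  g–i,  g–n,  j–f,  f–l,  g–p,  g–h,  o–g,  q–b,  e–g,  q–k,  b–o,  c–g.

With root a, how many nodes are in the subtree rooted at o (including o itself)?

4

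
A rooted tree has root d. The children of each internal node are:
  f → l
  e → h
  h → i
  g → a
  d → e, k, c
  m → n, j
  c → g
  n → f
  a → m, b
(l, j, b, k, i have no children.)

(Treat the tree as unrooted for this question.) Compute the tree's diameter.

10

A longest path is i – h – e – d – c – g – a – m – n – f – l, with 10 edges.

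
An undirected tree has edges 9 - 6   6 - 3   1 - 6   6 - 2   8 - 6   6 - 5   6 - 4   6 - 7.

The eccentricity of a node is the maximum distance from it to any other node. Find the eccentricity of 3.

2

Distances from 3 peak at 2, attained at 7 (2, 4, 9, 5, 8, 1 also at distance 2).
3 – 6 – 7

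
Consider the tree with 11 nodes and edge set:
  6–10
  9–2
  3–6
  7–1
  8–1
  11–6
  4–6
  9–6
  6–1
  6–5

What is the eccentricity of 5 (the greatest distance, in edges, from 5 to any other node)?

3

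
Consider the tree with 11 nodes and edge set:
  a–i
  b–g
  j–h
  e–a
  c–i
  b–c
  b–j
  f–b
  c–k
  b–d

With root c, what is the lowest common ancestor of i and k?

Path i→root: i c; path k→root: k c.
First common node: c.

c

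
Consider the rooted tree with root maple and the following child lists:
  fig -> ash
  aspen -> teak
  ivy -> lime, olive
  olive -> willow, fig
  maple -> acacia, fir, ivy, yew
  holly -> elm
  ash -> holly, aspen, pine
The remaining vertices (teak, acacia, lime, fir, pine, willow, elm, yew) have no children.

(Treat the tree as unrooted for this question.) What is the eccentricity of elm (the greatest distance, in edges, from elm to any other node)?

7

Distances from elm peak at 7, attained at yew (acacia, fir also at distance 7).
elm-holly-ash-fig-olive-ivy-maple-yew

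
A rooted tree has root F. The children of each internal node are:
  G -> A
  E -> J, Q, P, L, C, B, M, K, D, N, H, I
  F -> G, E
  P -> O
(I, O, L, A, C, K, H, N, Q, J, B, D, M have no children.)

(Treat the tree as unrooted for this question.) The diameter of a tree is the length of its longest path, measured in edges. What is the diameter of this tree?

5

A longest path is A – G – F – E – P – O, with 5 edges.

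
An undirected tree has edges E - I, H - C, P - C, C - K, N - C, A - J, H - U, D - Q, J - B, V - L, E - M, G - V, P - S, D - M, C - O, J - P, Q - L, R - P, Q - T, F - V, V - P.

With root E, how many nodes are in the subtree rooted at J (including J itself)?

J's subtree: {J, B, A}, size 3.

3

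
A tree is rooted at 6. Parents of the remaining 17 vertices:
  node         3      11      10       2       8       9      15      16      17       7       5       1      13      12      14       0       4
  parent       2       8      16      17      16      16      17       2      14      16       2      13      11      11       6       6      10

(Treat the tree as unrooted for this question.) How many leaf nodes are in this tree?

Degree-1 nodes: 0, 1, 3, 4, 5, 7, 9, 12, 15 — 9 of them.

9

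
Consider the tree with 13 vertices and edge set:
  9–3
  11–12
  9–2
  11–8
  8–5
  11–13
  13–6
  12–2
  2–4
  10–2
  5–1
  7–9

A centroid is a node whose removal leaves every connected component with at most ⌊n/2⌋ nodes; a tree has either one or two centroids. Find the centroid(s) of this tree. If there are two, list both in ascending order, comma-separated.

12

Delete 12: the remaining components have sizes 6, 6. Max 6 ≤ 6, so 12 is a centroid.
No neighbour of 12 does as well, so 12 is the unique centroid.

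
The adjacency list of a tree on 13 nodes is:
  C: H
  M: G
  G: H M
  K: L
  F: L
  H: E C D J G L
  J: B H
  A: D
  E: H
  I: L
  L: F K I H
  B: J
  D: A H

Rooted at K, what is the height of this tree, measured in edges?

4

A deepest node is B, reached by K → L → H → J → B.
That path has 4 edges, so the height is 4.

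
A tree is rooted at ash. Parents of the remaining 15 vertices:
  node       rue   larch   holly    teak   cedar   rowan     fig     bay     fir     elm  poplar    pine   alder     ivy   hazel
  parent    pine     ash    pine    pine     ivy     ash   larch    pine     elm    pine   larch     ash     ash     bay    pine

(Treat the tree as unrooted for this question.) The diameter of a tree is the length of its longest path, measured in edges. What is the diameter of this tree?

BFS from cedar reaches poplar last, at distance 6; BFS from poplar confirms no node is farther.
Path: cedar - ivy - bay - pine - ash - larch - poplar.

6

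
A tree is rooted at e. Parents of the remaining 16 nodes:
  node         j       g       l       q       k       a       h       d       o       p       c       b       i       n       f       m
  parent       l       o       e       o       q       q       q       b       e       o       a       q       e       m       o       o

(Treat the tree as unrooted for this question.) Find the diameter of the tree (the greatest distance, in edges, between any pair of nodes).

6

A longest path is j-l-e-o-q-a-c, with 6 edges.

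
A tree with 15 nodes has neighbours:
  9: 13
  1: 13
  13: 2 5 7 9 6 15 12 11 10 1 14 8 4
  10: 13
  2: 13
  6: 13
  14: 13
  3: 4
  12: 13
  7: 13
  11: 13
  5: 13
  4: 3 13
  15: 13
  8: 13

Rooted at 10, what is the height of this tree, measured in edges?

A deepest node is 3, reached by 10-13-4-3.
That path has 3 edges, so the height is 3.

3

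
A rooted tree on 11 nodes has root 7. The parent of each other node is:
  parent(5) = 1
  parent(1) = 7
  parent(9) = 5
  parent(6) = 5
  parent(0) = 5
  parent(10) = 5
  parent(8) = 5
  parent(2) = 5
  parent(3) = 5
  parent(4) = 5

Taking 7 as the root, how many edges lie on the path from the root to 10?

Climbing from 10 to the root: 10 → 5 → 1 → 7. That's 3 steps.

3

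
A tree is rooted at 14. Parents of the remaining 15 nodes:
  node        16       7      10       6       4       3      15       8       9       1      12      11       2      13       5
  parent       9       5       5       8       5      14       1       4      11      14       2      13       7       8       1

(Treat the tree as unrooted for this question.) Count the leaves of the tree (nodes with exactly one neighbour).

Exactly 6 nodes have a single neighbour: 3, 6, 10, 12, 15, 16.

6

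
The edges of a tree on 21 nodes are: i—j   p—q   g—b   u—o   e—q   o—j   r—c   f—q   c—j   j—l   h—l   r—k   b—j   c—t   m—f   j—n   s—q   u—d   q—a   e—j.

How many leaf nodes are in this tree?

11

Degree-1 nodes: a, d, g, h, i, k, m, n, p, s, t — 11 of them.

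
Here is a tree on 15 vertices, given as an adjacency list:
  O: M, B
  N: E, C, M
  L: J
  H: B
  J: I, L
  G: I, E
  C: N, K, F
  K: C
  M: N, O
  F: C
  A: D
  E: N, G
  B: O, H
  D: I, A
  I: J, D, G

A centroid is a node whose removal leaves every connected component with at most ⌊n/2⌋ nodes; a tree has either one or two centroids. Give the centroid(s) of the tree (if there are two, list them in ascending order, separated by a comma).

N

Removing N splits the tree into components of sizes 7, 4, 3; the largest is 7 ≤ ⌊15/2⌋ = 7.
No neighbour of N does as well, so N is the unique centroid.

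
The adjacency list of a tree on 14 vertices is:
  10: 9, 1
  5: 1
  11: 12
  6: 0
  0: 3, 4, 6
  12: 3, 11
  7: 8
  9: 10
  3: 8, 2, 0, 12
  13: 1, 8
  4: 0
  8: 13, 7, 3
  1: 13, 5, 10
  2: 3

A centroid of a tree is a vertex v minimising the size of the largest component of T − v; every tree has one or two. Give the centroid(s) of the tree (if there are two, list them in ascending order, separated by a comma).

3, 8

Removing 8 splits the tree into components of sizes 7, 5, 1; the largest is 7 ≤ ⌊14/2⌋ = 7.
Its neighbour 3 also leaves a largest component of size 7, so both are centroids.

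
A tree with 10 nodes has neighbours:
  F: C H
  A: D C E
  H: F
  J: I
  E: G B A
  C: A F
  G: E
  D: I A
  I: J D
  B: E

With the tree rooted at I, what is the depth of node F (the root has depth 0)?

Climbing from F to the root: F–C–A–D–I. That's 4 steps.

4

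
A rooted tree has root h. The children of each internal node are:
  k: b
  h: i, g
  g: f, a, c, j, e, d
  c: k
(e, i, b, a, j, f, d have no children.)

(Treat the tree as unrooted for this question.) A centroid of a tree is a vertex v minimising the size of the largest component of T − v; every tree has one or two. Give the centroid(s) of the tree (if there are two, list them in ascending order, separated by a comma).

g

Delete g: the remaining components have sizes 3, 2, 1, 1, 1, 1, 1. Max 3 ≤ 5, so g is a centroid.
No neighbour of g does as well, so g is the unique centroid.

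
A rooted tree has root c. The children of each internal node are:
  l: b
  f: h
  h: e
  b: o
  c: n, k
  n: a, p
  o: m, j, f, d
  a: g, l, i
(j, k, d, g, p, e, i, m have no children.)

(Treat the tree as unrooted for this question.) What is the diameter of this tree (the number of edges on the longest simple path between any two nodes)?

9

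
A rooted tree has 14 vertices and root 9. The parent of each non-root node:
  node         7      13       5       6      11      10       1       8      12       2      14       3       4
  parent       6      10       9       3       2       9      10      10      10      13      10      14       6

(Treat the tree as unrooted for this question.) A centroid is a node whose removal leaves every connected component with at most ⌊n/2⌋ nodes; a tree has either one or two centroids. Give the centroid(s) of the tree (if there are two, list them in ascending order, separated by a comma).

Delete 10: the remaining components have sizes 5, 3, 2, 1, 1, 1. Max 5 ≤ 7, so 10 is a centroid.
Every other node leaves some component of size > 7, so the centroid is unique.

10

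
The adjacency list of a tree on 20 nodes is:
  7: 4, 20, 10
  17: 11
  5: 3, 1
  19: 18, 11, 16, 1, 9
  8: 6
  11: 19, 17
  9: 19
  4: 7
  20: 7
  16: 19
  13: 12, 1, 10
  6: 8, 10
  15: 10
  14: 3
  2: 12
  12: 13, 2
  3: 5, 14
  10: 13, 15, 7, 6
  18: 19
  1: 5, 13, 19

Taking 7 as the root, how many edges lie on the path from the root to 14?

6

Path from 7 to 14: 7 – 10 – 13 – 1 – 5 – 3 – 14, which has 6 edges.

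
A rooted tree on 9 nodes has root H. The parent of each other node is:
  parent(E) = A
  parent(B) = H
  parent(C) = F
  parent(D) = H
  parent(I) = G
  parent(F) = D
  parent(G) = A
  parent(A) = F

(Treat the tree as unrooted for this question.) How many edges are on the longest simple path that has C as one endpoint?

4

A farthest node from C is B (I also at distance 4).
The path C–F–D–H–B has 4 edges.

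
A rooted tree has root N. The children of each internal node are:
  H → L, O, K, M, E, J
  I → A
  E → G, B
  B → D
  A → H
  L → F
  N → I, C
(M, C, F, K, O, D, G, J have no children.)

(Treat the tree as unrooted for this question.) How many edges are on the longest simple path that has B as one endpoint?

6

The node farthest from B is C, via B-E-H-A-I-N-C — 6 edges.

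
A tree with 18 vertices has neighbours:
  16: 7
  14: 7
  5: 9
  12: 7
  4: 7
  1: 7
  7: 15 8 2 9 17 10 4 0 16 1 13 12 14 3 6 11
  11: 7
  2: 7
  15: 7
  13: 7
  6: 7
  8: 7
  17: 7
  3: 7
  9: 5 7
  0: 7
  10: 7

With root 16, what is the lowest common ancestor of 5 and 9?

9

Ancestors of 5 (toward the root): 5, 9, 7, 16.
Ancestors of 9: 9, 7, 16.
The deepest node appearing in both lists is 9.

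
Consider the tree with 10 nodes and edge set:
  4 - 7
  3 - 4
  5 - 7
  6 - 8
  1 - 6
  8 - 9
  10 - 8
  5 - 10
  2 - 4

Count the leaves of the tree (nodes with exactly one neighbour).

4

Exactly 4 nodes have a single neighbour: 1, 2, 3, 9.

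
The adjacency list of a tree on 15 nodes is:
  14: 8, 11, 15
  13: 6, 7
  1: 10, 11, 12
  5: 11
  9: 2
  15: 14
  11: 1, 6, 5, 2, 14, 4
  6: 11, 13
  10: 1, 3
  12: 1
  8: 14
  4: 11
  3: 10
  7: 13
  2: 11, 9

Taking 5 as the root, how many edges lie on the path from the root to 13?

3

Path from 5 to 13: 5 – 11 – 6 – 13, which has 3 edges.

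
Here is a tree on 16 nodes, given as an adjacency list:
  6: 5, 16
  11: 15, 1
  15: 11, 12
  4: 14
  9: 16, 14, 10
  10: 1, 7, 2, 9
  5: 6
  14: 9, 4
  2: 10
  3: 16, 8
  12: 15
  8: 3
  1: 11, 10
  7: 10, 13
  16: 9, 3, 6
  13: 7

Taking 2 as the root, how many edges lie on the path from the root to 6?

Climbing from 6 to the root: 6–16–9–10–2. That's 4 steps.

4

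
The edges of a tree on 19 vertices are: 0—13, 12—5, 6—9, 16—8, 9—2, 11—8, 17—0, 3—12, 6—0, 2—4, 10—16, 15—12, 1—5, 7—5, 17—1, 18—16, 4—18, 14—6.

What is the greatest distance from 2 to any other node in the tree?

8

The node farthest from 2 is 3 (15 also at distance 8), via 2 – 9 – 6 – 0 – 17 – 1 – 5 – 12 – 3 — 8 edges.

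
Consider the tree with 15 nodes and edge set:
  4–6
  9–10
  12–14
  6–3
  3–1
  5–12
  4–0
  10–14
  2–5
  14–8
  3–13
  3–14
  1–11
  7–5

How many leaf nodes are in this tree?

7

Degree-1 nodes: 0, 2, 7, 8, 9, 11, 13 — 7 of them.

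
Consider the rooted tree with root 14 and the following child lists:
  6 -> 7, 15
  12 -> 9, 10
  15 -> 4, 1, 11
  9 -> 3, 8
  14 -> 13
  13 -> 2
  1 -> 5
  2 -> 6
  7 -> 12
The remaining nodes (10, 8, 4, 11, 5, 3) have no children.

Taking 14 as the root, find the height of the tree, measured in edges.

A deepest node is 8, reached by 14 – 13 – 2 – 6 – 7 – 12 – 9 – 8.
That path has 7 edges, so the height is 7.

7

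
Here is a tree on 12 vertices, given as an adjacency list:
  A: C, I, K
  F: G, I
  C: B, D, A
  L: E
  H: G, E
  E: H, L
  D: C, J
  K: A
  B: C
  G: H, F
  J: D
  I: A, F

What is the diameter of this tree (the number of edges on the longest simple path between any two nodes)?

A longest path is J–D–C–A–I–F–G–H–E–L, with 9 edges.

9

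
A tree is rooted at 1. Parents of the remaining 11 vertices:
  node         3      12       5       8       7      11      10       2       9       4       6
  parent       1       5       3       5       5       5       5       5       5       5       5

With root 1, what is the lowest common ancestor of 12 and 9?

Ancestors of 12 (toward the root): 12, 5, 3, 1.
Ancestors of 9: 9, 5, 3, 1.
The deepest node appearing in both lists is 5.

5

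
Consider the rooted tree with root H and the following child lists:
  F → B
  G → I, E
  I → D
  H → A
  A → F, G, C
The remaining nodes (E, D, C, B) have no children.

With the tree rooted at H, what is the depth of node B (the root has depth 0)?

H–A–F–B — 3 edges.

3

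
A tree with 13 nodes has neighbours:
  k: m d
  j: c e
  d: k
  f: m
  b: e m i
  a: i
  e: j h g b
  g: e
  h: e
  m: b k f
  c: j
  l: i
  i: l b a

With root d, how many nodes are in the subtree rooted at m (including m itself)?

11

The subtree rooted at m contains: m, b, f, i, e, a, l, g, h, j, c — 11 nodes.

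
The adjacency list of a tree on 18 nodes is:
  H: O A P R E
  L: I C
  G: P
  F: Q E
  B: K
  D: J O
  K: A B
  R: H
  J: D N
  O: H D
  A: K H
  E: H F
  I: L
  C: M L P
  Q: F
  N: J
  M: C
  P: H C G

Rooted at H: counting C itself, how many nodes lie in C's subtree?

The subtree rooted at C contains: C, M, L, I — 4 nodes.

4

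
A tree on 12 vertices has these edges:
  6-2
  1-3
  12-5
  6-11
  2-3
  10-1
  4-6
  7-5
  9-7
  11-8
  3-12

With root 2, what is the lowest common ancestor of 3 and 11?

2

Ancestors of 3 (toward the root): 3, 2.
Ancestors of 11: 11, 6, 2.
The deepest node appearing in both lists is 2.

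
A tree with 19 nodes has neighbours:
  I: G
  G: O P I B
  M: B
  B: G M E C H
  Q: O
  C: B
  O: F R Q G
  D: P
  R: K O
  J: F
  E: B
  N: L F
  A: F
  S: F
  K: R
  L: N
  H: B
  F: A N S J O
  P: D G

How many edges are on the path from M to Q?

M–B–G–O–Q: 4 edges.

4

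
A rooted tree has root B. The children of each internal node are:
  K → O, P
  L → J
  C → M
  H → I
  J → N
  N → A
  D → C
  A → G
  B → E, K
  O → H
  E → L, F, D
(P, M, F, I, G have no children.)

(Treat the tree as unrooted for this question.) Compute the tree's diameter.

A longest path is G - A - N - J - L - E - B - K - O - H - I, with 10 edges.

10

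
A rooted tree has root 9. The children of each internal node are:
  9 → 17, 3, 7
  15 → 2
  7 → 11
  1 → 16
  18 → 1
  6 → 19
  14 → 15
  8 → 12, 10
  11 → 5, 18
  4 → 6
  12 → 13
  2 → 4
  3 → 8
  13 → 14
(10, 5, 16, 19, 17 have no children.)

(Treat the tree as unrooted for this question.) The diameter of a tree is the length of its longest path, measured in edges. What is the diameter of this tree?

15

Starting from 19, a farthest node is 16 at distance 15.
One longest path: 19-6-4-2-15-14-13-12-8-3-9-7-11-18-1-16.
So the diameter is 15.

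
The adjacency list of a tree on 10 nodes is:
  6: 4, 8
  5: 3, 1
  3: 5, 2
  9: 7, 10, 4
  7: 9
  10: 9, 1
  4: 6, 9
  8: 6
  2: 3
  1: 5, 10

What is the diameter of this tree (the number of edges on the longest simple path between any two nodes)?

8

A longest path is 2–3–5–1–10–9–4–6–8, with 8 edges.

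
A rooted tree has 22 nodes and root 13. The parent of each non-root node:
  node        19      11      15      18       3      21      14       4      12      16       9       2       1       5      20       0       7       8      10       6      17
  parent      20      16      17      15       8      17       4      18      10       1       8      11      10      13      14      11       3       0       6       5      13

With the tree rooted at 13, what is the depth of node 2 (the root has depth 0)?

Path from 13 to 2: 13–5–6–10–1–16–11–2, which has 7 edges.

7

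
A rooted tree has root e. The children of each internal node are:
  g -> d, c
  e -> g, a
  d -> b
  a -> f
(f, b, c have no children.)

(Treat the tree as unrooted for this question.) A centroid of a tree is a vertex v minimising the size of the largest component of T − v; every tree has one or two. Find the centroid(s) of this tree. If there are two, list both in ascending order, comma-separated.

g

If g is removed the pieces have sizes 3, 2, 1, all ≤ ⌊7/2⌋ = 3.
Every other node leaves some component of size > 3, so the centroid is unique.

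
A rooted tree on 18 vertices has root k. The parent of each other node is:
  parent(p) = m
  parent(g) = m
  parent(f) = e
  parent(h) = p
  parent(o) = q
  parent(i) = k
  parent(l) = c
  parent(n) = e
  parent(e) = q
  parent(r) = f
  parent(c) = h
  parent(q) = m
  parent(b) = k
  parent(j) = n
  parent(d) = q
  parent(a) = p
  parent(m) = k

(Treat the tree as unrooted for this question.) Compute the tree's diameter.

8

Starting from l, a farthest node is j at distance 8.
One longest path: l – c – h – p – m – q – e – n – j.
So the diameter is 8.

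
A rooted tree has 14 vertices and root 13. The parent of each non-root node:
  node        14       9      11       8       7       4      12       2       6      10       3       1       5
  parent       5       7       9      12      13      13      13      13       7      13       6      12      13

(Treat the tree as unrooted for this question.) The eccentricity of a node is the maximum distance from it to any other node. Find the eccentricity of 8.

5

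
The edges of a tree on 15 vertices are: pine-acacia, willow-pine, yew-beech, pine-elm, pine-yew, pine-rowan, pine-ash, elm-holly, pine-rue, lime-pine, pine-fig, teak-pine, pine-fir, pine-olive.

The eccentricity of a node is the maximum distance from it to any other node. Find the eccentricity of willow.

3

Distances from willow peak at 3, attained at beech (holly also at distance 3).
willow–pine–yew–beech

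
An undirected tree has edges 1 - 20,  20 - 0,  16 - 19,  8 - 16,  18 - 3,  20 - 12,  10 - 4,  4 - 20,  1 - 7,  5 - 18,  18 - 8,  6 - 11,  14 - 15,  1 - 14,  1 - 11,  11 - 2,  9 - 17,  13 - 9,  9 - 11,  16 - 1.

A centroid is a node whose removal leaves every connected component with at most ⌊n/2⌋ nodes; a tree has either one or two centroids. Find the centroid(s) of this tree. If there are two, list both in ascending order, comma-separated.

Delete 1: the remaining components have sizes 6, 6, 5, 2, 1. Max 6 ≤ 10, so 1 is a centroid.
No neighbour of 1 does as well, so 1 is the unique centroid.

1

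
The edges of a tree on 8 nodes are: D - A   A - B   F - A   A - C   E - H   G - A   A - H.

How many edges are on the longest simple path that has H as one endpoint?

A farthest node from H is G (C, D, B, F also at distance 2).
The path H–A–G has 2 edges.

2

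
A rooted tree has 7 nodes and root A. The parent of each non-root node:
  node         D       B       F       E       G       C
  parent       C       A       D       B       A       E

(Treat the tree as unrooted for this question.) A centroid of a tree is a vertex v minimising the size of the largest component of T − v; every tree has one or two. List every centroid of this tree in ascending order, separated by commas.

E

Removing E splits the tree into components of sizes 3, 3; the largest is 3 ≤ ⌊7/2⌋ = 3.
Every other node leaves some component of size > 3, so the centroid is unique.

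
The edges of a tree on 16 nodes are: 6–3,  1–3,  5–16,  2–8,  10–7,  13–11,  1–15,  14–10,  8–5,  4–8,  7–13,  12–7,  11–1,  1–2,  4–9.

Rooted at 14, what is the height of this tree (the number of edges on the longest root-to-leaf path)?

16 sits deepest: 14-10-7-13-11-1-2-8-5-16 — 9 edges from the root.

9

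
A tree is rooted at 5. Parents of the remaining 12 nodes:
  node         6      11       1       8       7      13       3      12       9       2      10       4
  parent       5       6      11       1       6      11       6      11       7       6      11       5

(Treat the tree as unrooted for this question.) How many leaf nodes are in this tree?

8

The leaves are 2, 3, 4, 8, 9, 10, 12, 13.
That is 8 leaves.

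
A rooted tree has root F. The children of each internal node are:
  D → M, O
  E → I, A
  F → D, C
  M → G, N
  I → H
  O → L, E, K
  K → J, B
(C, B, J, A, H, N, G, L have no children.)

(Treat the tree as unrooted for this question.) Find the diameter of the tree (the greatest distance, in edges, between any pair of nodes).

6

BFS from C reaches H last, at distance 6; BFS from H confirms no node is farther.
Path: C - F - D - O - E - I - H.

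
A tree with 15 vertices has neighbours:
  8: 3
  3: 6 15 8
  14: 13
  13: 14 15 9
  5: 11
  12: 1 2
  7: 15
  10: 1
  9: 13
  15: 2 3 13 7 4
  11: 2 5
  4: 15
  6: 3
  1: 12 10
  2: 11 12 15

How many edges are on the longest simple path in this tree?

6

A longest path is 10–1–12–2–15–13–14, with 6 edges.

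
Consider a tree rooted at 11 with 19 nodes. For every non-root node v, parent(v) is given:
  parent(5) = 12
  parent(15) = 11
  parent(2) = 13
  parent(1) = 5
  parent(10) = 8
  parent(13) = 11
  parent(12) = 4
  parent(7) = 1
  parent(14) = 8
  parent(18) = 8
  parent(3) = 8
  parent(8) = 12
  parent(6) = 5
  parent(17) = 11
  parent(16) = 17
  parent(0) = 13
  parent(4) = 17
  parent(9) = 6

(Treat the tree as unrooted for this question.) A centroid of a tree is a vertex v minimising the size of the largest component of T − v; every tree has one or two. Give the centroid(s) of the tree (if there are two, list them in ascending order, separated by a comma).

If 12 is removed the pieces have sizes 8, 5, 5, all ≤ ⌊19/2⌋ = 9.
No neighbour of 12 does as well, so 12 is the unique centroid.

12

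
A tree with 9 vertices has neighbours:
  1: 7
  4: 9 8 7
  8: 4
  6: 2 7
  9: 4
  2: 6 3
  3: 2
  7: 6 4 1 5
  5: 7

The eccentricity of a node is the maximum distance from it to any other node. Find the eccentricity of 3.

The node farthest from 3 is 9 (8 also at distance 5), via 3-2-6-7-4-9 — 5 edges.

5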